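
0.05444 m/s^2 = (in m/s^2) 0.05444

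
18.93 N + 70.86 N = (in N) 89.79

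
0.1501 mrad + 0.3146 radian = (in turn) 0.05009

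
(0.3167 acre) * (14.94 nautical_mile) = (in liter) 3.546e+10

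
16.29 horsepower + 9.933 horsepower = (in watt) 1.955e+04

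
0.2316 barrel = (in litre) 36.82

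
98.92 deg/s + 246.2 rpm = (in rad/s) 27.51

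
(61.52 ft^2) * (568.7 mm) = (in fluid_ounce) 1.099e+05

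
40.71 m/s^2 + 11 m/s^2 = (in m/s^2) 51.71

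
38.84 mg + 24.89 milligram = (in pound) 0.0001405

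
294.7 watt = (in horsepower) 0.3952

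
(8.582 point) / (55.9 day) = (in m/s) 6.269e-10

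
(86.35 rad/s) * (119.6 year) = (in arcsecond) 6.718e+16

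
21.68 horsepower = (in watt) 1.617e+04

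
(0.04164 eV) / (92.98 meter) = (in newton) 7.175e-23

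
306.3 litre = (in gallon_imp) 67.38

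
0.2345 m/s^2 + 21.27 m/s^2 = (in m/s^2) 21.5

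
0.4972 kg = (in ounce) 17.54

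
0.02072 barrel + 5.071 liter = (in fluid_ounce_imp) 294.4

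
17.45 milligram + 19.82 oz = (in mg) 5.619e+05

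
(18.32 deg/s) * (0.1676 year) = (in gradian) 1.076e+08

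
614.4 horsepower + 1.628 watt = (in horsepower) 614.4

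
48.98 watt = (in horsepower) 0.06568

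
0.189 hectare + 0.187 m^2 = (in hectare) 0.189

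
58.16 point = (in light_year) 2.169e-18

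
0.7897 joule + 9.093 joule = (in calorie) 2.362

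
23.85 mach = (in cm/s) 8.121e+05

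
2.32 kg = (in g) 2320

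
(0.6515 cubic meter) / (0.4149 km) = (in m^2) 0.00157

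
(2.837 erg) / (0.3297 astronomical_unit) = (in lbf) 1.293e-18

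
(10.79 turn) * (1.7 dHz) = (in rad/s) 11.53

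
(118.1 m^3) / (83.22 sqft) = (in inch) 601.4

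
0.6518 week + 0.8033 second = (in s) 3.942e+05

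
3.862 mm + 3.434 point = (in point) 14.38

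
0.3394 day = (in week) 0.04849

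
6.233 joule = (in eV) 3.89e+19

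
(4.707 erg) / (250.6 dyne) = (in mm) 0.1878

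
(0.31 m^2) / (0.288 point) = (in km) 3.051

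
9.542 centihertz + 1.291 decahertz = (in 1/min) 780.3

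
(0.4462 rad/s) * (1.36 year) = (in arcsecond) 3.947e+12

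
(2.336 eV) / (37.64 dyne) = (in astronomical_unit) 6.647e-27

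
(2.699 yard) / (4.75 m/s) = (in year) 1.648e-08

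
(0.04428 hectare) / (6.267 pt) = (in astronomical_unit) 1.339e-06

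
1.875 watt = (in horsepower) 0.002514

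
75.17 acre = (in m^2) 3.042e+05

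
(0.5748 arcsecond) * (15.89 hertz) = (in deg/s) 0.002537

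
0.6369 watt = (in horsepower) 0.0008541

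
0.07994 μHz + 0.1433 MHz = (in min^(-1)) 8.598e+06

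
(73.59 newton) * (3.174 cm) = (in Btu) 0.002214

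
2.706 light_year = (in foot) 8.399e+16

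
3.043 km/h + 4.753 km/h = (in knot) 4.21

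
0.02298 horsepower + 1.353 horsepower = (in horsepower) 1.376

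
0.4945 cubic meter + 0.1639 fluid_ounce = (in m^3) 0.4945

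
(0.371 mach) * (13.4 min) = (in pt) 2.879e+08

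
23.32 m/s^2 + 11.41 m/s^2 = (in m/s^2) 34.73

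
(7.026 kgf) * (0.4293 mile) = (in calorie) 1.138e+04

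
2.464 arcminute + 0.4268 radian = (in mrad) 427.5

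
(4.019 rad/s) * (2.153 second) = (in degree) 495.8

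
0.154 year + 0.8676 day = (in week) 8.154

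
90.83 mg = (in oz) 0.003204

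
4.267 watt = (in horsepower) 0.005722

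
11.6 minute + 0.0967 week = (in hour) 16.44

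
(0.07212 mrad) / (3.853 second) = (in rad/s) 1.872e-05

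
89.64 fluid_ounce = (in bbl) 0.01667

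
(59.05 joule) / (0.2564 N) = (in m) 230.3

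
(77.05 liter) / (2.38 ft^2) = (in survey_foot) 1.143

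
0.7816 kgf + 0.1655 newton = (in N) 7.83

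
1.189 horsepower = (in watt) 886.6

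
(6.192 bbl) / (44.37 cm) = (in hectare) 0.0002219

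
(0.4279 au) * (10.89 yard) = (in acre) 1.575e+08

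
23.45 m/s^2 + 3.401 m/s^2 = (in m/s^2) 26.85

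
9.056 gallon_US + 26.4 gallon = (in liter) 134.2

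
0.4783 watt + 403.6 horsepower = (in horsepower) 403.6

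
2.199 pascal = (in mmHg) 0.01649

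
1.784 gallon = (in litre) 6.753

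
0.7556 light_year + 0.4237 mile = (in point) 2.026e+19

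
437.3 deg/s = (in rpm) 72.88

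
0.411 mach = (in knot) 272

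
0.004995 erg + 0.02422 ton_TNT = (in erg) 1.013e+15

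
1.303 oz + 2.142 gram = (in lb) 0.08616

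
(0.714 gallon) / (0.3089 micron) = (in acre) 2.162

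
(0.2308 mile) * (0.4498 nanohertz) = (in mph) 3.737e-07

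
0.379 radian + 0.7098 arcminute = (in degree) 21.73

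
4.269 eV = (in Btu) 6.483e-22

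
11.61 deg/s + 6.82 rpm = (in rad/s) 0.9168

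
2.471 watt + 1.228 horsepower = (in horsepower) 1.231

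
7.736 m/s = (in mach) 0.02272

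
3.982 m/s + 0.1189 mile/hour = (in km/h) 14.53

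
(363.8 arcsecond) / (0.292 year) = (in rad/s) 1.915e-10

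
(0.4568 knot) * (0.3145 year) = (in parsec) 7.553e-11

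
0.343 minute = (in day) 0.0002382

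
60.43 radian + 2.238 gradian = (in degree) 3464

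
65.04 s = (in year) 2.062e-06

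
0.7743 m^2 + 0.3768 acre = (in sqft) 1.642e+04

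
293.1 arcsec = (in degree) 0.08142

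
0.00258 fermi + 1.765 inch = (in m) 0.04483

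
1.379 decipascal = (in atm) 1.361e-06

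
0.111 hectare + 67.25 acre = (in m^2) 2.733e+05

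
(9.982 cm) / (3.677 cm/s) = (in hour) 0.0007541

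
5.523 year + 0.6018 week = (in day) 2020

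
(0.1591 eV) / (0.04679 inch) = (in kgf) 2.187e-18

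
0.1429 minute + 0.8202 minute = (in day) 0.0006688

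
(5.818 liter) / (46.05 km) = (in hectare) 1.263e-11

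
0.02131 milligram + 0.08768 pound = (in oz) 1.403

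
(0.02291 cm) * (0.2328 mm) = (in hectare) 5.333e-12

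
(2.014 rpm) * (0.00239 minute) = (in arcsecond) 6238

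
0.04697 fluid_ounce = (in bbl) 8.737e-06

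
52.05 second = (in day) 0.0006024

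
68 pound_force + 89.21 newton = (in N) 391.7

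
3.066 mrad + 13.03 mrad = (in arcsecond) 3320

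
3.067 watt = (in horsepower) 0.004113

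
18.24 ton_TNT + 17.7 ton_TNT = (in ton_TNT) 35.94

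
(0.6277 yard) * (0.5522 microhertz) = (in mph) 7.09e-07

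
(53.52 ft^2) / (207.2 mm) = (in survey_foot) 78.73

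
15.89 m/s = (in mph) 35.54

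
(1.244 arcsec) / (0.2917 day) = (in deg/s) 1.371e-08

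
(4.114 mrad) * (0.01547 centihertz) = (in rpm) 6.078e-06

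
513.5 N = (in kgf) 52.36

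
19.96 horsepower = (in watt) 1.488e+04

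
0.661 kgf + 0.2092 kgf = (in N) 8.534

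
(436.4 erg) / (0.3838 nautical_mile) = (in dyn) 0.00614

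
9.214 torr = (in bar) 0.01228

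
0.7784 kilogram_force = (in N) 7.633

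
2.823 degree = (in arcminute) 169.4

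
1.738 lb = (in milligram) 7.883e+05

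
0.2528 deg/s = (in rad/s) 0.004412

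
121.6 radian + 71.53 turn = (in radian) 571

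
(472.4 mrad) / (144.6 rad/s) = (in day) 3.781e-08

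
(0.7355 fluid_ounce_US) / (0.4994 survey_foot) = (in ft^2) 0.001538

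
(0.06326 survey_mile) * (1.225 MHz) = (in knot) 2.424e+08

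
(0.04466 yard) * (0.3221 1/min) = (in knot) 0.0004261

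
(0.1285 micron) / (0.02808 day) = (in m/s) 5.297e-11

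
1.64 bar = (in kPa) 164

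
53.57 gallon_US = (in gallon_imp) 44.61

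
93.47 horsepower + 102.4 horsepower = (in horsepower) 195.9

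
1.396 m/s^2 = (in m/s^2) 1.396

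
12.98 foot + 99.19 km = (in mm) 9.919e+07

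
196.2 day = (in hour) 4709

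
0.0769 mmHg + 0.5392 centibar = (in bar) 0.005495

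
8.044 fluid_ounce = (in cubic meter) 0.0002379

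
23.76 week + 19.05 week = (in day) 299.7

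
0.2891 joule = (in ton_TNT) 6.91e-11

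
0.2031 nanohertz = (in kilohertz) 2.031e-13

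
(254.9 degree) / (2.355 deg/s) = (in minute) 1.804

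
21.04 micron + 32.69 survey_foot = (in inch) 392.3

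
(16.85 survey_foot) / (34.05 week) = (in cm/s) 2.494e-05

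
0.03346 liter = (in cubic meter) 3.346e-05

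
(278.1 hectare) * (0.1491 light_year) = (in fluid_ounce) 1.326e+26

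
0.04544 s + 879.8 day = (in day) 879.8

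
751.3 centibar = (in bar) 7.513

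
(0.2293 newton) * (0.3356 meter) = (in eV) 4.803e+17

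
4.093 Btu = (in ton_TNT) 1.032e-06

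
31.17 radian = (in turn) 4.961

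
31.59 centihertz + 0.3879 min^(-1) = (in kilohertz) 0.0003224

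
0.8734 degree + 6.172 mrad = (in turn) 0.003408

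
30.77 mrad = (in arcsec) 6347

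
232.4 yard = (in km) 0.2125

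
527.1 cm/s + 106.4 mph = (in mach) 0.1552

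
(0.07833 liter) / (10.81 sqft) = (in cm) 0.0078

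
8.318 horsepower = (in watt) 6203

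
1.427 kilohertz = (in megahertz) 0.001427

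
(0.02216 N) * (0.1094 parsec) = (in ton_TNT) 1.788e+04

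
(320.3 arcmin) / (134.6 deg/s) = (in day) 4.59e-07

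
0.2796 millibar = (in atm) 0.0002759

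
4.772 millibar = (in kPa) 0.4772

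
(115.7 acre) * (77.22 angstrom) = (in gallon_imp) 0.7953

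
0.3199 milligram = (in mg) 0.3199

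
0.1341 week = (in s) 8.11e+04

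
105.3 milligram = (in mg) 105.3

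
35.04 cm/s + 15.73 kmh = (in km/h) 16.99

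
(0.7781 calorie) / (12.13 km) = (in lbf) 6.034e-05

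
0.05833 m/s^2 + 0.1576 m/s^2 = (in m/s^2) 0.2159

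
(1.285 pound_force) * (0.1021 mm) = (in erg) 5836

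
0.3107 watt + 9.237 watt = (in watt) 9.548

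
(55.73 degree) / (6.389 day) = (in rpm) 1.683e-05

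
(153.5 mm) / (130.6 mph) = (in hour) 7.303e-07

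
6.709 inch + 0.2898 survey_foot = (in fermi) 2.587e+14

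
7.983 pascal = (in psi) 0.001158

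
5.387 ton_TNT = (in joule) 2.254e+10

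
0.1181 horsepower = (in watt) 88.07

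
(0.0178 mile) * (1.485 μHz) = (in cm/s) 0.004254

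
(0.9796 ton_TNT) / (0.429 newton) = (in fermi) 9.554e+24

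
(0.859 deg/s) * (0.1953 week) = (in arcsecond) 3.653e+08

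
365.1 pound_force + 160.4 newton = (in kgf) 182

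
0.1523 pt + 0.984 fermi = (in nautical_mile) 2.901e-08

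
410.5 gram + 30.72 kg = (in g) 3.113e+04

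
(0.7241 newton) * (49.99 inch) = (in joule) 0.9194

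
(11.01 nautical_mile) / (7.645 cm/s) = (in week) 0.441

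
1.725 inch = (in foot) 0.1438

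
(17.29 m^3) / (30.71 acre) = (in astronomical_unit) 9.3e-16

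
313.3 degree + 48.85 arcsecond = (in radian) 5.468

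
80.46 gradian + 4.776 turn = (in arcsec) 6.45e+06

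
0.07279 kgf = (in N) 0.7138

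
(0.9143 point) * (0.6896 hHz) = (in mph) 0.04976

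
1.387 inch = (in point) 99.86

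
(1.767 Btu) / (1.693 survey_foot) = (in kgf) 368.4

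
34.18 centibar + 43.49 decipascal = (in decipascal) 3.418e+05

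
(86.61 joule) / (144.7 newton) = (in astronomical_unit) 4.001e-12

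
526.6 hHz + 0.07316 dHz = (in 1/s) 5.266e+04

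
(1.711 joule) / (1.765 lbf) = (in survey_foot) 0.715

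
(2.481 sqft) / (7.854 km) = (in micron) 29.35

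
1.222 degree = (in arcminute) 73.32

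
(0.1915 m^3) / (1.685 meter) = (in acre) 2.808e-05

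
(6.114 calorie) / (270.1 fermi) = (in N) 9.471e+13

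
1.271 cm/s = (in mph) 0.02843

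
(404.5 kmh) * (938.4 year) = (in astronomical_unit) 22.23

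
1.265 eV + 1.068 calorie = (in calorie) 1.068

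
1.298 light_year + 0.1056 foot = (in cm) 1.228e+18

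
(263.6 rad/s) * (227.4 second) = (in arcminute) 2.061e+08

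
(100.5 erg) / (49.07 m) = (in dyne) 0.02048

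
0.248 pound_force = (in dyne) 1.103e+05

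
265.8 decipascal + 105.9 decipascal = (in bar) 0.0003717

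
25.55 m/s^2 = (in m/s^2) 25.55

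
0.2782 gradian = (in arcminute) 15.02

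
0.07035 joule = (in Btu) 6.668e-05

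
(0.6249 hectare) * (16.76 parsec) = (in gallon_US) 8.537e+23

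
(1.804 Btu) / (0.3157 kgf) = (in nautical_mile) 0.332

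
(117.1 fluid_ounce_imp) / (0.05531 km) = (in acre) 1.486e-08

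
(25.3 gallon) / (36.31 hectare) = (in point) 0.0007477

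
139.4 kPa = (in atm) 1.376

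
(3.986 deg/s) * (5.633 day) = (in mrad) 3.386e+07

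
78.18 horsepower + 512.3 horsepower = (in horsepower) 590.5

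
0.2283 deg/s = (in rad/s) 0.003985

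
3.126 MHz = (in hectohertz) 3.126e+04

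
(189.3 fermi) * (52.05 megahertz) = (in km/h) 3.547e-05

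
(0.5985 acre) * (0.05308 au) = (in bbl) 1.21e+14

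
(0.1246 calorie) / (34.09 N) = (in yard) 0.01672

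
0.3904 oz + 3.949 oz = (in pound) 0.2712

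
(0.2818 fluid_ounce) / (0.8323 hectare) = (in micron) 0.001001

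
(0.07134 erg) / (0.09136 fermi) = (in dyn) 7.809e+12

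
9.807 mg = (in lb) 2.162e-05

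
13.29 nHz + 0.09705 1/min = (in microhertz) 1618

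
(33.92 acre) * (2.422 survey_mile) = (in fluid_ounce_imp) 1.883e+13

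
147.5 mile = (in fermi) 2.374e+20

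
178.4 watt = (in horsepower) 0.2392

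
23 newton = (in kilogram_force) 2.345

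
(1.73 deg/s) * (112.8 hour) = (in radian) 1.226e+04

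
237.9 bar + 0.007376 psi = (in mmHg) 1.784e+05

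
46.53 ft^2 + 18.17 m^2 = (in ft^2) 242.1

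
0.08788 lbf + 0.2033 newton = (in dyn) 5.942e+04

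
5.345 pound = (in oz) 85.52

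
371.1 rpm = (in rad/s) 38.86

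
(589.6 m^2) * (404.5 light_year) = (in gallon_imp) 4.963e+23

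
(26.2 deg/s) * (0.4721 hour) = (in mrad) 7.772e+05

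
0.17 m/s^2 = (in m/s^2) 0.17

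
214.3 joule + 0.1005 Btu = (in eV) 1.999e+21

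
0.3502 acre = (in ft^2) 1.525e+04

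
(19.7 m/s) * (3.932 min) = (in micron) 4.648e+09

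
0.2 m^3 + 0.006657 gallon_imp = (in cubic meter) 0.2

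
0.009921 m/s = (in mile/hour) 0.02219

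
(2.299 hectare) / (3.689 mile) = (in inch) 152.5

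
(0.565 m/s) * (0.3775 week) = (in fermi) 1.29e+20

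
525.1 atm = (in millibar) 5.321e+05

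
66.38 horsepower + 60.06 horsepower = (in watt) 9.429e+04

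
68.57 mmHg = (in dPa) 9.142e+04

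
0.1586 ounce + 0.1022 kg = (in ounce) 3.764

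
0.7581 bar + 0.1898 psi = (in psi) 11.19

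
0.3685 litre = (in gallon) 0.09735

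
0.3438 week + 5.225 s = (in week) 0.3438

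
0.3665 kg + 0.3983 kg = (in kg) 0.7648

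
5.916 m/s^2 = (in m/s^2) 5.916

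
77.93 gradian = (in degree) 70.14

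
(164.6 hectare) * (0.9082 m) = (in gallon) 3.949e+08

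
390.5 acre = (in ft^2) 1.701e+07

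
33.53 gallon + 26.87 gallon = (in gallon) 60.4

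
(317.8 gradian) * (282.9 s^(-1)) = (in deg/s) 8.092e+04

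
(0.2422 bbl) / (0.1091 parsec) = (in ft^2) 1.231e-16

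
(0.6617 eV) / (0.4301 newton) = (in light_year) 2.605e-35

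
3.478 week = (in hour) 584.3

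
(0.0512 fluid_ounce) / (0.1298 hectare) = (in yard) 1.276e-09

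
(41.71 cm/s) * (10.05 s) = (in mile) 0.002605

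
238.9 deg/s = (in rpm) 39.82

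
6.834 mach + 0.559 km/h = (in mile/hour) 5206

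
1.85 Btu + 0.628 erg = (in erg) 1.952e+10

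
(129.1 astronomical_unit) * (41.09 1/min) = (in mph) 2.959e+13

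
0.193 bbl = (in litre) 30.68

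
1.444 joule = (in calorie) 0.3451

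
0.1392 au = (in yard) 2.277e+10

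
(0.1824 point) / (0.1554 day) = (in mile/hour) 1.072e-08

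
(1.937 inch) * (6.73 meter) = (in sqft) 3.564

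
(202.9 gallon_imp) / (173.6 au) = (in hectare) 3.552e-18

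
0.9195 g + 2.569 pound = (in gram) 1166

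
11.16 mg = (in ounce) 0.0003937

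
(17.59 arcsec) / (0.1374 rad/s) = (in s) 0.0006207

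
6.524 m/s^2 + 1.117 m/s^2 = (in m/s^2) 7.641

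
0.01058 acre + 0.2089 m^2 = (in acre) 0.01063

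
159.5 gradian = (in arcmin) 8613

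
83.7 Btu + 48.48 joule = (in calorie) 2.112e+04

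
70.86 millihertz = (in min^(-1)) 4.252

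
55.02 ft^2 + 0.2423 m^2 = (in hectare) 0.0005354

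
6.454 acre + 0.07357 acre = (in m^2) 2.642e+04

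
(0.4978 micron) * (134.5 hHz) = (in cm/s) 0.6695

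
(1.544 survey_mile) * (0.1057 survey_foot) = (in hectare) 0.008005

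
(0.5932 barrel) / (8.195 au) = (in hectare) 7.693e-18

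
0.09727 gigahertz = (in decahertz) 9.727e+06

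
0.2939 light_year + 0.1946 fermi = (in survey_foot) 9.122e+15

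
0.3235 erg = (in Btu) 3.066e-11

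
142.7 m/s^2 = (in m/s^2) 142.7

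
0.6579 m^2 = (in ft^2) 7.082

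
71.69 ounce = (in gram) 2032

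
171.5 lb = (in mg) 7.779e+07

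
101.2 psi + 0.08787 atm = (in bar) 7.067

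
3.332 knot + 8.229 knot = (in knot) 11.56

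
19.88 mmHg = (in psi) 0.3844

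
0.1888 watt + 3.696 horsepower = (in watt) 2756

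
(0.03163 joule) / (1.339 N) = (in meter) 0.02362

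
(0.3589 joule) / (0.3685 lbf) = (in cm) 21.9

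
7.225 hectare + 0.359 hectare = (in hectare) 7.584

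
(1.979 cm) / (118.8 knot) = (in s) 0.0003238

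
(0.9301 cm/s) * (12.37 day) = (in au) 6.645e-08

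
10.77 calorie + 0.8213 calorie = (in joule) 48.5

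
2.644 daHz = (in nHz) 2.644e+10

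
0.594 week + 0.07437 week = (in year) 0.01282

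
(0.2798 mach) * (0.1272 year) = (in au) 0.002555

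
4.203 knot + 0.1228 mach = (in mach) 0.1292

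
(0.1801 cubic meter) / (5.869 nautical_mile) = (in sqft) 0.0001784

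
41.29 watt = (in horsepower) 0.05537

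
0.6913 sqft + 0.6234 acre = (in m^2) 2523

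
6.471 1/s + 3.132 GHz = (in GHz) 3.132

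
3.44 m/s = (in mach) 0.0101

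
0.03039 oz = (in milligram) 861.5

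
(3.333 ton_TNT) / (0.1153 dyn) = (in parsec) 0.392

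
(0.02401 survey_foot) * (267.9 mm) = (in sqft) 0.0211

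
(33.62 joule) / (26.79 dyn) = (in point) 3.557e+08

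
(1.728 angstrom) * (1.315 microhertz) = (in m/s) 2.272e-16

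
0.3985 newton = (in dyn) 3.985e+04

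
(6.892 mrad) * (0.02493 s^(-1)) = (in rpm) 0.001641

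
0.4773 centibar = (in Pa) 477.3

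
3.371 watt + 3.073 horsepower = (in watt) 2295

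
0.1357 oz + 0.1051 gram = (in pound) 0.008713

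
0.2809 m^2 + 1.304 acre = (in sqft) 5.681e+04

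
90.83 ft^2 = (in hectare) 0.0008438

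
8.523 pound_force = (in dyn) 3.791e+06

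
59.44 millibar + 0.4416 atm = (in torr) 380.2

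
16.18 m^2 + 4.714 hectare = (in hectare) 4.716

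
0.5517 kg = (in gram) 551.7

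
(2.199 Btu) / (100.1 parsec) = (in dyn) 7.511e-11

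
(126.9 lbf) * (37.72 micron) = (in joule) 0.02129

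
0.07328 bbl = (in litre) 11.65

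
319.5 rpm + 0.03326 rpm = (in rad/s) 33.46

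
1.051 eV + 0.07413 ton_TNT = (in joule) 3.102e+08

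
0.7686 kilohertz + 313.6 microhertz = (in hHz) 7.686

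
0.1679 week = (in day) 1.175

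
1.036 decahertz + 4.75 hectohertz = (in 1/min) 2.912e+04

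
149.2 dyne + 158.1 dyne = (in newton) 0.003073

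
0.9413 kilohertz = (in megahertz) 0.0009413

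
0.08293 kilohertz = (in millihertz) 8.293e+04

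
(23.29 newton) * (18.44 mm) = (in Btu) 0.0004071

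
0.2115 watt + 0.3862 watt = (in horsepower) 0.0008015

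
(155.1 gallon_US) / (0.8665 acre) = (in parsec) 5.426e-21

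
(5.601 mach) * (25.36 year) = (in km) 1.525e+09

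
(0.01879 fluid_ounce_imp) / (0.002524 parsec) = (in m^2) 6.855e-21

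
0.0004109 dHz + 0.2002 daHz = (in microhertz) 2.002e+06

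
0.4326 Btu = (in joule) 456.4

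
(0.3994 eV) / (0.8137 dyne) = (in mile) 4.887e-18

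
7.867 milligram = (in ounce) 0.0002775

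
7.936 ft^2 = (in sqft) 7.936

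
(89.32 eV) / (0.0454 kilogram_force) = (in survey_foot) 1.055e-16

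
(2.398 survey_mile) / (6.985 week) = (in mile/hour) 0.002043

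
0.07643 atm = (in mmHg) 58.09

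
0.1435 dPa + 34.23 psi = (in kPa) 236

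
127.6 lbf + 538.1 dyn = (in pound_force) 127.6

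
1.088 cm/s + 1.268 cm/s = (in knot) 0.0458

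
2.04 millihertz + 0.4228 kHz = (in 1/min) 2.537e+04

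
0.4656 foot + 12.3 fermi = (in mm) 141.9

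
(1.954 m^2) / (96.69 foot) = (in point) 187.9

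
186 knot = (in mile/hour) 214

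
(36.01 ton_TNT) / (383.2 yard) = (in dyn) 4.3e+13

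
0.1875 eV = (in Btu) 2.847e-23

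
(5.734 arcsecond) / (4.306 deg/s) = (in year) 1.173e-11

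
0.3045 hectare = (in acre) 0.7524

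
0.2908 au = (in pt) 1.233e+14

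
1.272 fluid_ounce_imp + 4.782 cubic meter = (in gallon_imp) 1052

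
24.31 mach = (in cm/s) 8.278e+05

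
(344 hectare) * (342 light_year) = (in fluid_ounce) 3.764e+29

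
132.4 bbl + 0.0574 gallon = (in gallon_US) 5561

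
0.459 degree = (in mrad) 8.011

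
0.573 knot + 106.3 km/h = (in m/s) 29.82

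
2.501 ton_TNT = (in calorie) 2.501e+09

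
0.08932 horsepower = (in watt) 66.61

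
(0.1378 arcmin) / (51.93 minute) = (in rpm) 1.229e-07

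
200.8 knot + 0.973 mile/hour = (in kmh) 373.4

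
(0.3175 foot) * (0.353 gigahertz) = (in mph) 7.642e+07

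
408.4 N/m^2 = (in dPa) 4084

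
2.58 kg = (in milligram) 2.58e+06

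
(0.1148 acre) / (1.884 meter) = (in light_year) 2.606e-14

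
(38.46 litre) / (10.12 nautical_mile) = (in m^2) 2.052e-06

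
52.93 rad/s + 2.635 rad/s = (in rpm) 530.6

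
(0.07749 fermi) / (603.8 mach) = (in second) 3.769e-22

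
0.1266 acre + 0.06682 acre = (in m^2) 782.7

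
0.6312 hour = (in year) 7.205e-05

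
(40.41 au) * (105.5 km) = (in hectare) 6.378e+13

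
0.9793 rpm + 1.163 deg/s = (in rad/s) 0.1229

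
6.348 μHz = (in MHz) 6.348e-12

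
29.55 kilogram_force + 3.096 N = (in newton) 292.9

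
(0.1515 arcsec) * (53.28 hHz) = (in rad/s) 0.003913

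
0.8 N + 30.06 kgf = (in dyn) 2.956e+07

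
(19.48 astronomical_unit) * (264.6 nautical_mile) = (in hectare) 1.428e+14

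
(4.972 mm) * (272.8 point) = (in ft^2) 0.00515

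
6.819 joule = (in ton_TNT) 1.63e-09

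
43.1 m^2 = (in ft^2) 463.9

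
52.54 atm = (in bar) 53.24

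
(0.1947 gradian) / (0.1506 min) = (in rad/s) 0.0003385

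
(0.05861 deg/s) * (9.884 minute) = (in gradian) 38.62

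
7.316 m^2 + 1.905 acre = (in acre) 1.907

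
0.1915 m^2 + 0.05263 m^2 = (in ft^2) 2.628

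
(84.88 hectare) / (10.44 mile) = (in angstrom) 5.052e+11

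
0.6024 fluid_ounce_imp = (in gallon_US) 0.004522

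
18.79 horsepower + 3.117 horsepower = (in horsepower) 21.91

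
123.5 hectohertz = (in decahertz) 1235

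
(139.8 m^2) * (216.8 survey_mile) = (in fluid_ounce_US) 1.649e+12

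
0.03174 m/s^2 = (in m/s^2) 0.03174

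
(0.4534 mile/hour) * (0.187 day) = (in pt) 9.283e+06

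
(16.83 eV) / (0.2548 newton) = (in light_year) 1.119e-33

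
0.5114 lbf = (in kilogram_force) 0.232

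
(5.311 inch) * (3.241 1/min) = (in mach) 2.14e-05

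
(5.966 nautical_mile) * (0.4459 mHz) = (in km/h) 17.74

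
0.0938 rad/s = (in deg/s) 5.374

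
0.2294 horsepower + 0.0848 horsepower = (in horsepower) 0.3142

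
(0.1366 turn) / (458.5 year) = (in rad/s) 5.936e-11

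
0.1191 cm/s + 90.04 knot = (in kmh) 166.8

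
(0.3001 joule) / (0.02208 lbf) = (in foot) 10.02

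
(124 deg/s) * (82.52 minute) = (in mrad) 1.072e+07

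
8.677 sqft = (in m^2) 0.8061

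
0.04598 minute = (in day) 3.193e-05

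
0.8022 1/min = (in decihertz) 0.1337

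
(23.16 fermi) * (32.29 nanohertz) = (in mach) 2.196e-24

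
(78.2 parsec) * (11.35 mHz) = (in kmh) 9.86e+16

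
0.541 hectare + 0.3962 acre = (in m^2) 7013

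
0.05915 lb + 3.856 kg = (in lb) 8.56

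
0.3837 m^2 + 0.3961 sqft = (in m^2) 0.4205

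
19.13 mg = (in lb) 4.217e-05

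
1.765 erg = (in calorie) 4.218e-08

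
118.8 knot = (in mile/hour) 136.7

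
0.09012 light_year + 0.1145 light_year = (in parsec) 0.06274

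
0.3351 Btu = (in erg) 3.535e+09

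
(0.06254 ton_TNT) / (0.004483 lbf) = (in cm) 1.312e+12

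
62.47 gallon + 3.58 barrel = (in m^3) 0.8056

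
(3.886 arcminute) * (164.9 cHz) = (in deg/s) 0.1068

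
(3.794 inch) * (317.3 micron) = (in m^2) 3.058e-05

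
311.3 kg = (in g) 3.113e+05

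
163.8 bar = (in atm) 161.7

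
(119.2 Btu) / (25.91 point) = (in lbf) 3.093e+06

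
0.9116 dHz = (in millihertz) 91.16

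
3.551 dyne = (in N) 3.551e-05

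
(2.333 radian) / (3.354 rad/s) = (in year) 2.206e-08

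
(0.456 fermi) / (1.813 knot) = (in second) 4.889e-16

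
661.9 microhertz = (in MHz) 6.619e-10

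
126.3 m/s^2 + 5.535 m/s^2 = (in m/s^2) 131.8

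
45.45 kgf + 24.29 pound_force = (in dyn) 5.538e+07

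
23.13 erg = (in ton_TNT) 5.528e-16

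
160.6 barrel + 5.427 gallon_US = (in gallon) 6751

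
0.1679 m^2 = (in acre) 4.149e-05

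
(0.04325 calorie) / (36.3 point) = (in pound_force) 3.177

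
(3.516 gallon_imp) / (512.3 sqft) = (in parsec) 1.088e-20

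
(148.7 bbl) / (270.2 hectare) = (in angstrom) 8.75e+04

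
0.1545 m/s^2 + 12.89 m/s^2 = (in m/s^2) 13.04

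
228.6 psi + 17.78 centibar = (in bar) 15.94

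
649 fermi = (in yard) 7.098e-13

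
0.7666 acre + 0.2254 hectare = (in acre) 1.324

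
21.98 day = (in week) 3.14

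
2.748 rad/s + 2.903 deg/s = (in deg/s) 160.4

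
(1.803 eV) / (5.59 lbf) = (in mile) 7.219e-24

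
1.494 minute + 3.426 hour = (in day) 0.1438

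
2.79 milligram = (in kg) 2.79e-06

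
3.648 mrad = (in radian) 0.003648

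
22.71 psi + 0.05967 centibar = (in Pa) 1.566e+05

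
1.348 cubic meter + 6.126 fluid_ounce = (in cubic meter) 1.348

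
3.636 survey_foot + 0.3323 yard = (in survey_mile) 0.0008774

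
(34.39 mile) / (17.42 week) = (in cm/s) 0.5253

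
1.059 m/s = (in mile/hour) 2.369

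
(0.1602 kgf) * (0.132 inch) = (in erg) 5.267e+04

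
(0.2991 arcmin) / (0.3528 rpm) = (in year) 7.468e-11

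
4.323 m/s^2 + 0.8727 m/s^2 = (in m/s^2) 5.196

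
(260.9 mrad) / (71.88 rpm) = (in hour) 9.628e-06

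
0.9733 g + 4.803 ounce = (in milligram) 1.371e+05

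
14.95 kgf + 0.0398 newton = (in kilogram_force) 14.95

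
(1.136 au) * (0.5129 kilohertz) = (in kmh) 3.138e+14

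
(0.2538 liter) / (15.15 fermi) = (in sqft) 1.803e+11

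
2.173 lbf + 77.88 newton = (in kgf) 8.927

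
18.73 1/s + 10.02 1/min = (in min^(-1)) 1134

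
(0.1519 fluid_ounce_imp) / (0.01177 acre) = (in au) 6.057e-19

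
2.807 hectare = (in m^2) 2.807e+04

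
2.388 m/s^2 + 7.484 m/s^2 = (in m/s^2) 9.872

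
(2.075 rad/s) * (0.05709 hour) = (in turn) 67.87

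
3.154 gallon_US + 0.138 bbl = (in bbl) 0.2131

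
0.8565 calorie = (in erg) 3.584e+07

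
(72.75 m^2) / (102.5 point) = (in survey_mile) 1.25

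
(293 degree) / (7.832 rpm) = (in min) 0.1039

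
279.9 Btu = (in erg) 2.953e+12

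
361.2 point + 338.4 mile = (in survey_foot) 1.787e+06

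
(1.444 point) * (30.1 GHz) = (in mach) 4.503e+04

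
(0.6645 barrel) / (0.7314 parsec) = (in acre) 1.157e-21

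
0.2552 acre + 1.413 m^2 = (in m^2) 1034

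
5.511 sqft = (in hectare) 5.12e-05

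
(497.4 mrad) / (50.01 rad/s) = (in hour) 2.763e-06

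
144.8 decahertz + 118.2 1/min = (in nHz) 1.45e+12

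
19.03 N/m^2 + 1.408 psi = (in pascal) 9727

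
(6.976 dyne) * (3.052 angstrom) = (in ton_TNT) 5.089e-24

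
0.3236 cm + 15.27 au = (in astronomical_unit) 15.27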